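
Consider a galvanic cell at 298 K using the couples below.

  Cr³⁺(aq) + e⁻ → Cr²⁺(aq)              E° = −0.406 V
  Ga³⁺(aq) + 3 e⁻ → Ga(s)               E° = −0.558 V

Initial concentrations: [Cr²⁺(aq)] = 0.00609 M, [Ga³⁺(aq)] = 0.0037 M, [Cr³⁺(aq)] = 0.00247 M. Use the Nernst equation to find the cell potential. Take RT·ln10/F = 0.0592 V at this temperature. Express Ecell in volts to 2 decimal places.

+0.18 V

Cr³⁺/Cr²⁺ is reduced (cathode, E° = −0.406 V) and Ga³⁺/Ga is oxidized (anode).
The standard potential is −0.406 − (−0.558) = +0.152 V and the balanced reaction transfers n = 3 electrons.
The balanced reaction is 3 Cr³⁺(aq) + Ga(s) → 3 Cr²⁺(aq) + Ga³⁺(aq), so Q = ([Cr²⁺(aq)]^3·[Ga³⁺(aq)]) / [Cr³⁺(aq)]^3 = 0.0555 and log Q = −1.256.
By the Nernst equation, E = +0.152 − (0.0592/3)·(−1.256) = +0.18 V.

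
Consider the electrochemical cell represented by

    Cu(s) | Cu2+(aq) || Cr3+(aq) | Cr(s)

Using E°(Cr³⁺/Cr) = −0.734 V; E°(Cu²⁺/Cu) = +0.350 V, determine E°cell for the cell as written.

−1.084 V

By convention the left-hand electrode in cell notation is the anode (oxidation) and the right-hand electrode is the cathode (reduction).
E°cell = E°(right) − E°(left) = −0.734 − (+0.350) = −1.084 V.
The negative sign shows that, as written, the cell would require an external voltage to drive the reaction.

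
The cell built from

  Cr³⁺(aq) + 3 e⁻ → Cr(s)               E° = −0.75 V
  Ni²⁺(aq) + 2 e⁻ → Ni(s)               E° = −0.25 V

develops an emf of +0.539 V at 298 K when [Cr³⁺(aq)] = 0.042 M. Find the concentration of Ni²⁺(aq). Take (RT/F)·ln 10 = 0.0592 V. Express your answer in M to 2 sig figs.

Ni²⁺/Ni is the cathode (higher E°); E°cell = −0.25 − (−0.75) = +0.50 V with n = 6.
Rearranging E = E° − (0.0592/n)·log Q gives log Q = 6(+0.50 − (+0.539))/0.0592 = −3.953.
For 3 Ni²⁺(aq) + 2 Cr(s) → 3 Ni(s) + 2 Cr³⁺(aq), the reaction quotient is Q = [Cr³⁺(aq)]^2 / [Ni²⁺(aq)]^3.
Isolating [Ni²⁺(aq)] in Q = 10^{−3.953} yields log [Ni²⁺(aq)] = 0.400, i.e. 2.5 M.

2.5 M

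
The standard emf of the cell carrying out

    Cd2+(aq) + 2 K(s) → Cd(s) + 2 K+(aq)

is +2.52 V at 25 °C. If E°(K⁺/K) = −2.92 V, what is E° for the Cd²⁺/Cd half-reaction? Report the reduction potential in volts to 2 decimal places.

−0.40 V

In the reaction as written the Cd²⁺/Cd couple is reduced (cathode) and K⁺/K is oxidized (anode), so E°cell = E°(Cd²⁺/Cd) − E°(K⁺/K).
E°(Cd²⁺/Cd) = E°cell + E°(anode) = +2.52 + (−2.92) = −0.40 V.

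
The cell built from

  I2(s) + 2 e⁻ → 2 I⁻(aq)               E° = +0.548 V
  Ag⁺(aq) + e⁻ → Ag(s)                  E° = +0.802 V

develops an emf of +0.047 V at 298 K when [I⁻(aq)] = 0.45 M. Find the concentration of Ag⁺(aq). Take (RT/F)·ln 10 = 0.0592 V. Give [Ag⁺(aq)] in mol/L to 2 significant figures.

0.00071 M

Ag⁺/Ag is the cathode (higher E°); E°cell = +0.802 − (+0.548) = +0.254 V with n = 2.
Rearranging E = E° − (0.0592/n)·log Q gives log Q = 2(+0.254 − (+0.047))/0.0592 = 6.993.
The balanced reaction is 2 Ag⁺(aq) + 2 I⁻(aq) → 2 Ag(s) + I2(s), so Q = 1 / ([Ag⁺(aq)]^2·[I⁻(aq)]^2).
Isolating [Ag⁺(aq)] in Q = 10^{6.993} yields log [Ag⁺(aq)] = −3.150, i.e. 0.00071 M.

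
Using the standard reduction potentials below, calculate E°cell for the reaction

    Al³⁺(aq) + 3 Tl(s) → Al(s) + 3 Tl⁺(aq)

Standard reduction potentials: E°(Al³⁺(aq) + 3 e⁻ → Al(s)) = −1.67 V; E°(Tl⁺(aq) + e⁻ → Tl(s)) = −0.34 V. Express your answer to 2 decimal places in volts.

Al³⁺(aq) gains electrons, so the Al³⁺/Al couple is the cathode; the Tl⁺/Tl couple is the anode.
E°cell = E°(cathode) − E°(anode) = −1.67 − (−0.34) = −1.33 V.
The negative E°cell means the reaction is non-spontaneous in the direction written.

−1.33 V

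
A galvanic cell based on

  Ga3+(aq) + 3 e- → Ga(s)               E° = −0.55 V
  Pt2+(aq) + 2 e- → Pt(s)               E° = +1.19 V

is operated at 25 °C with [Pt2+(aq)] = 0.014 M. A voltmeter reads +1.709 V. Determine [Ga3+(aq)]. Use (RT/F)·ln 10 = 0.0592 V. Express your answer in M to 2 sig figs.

0.062 M

With Pt²⁺/Pt at the cathode and Ga³⁺/Ga at the anode, E°cell = +1.19 − (−0.55) = +1.74 V (n = 6).
Rearranging E = E° − (0.0592/n)·log Q gives log Q = 6(+1.74 − (+1.709))/0.0592 = 3.142.
For 3 Pt2+(aq) + 2 Ga(s) → 3 Pt(s) + 2 Ga3+(aq), the reaction quotient is Q = [Ga3+(aq)]^2 / [Pt2+(aq)]^3.
Isolating [Ga3+(aq)] in Q = 10^{3.142} yields log [Ga3+(aq)] = −1.210, i.e. 0.062 M.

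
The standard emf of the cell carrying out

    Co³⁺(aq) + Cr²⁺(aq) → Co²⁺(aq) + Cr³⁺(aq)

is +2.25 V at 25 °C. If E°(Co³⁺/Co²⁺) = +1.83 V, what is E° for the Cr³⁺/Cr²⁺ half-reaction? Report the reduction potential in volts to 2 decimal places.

In the reaction as written the Co³⁺/Co²⁺ couple is reduced (cathode) and Cr³⁺/Cr²⁺ is oxidized (anode), so E°cell = E°(Co³⁺/Co²⁺) − E°(Cr³⁺/Cr²⁺).
E°(Cr³⁺/Cr²⁺) = E°(cathode) − E°cell = +1.83 − (+2.25) = −0.42 V.

−0.42 V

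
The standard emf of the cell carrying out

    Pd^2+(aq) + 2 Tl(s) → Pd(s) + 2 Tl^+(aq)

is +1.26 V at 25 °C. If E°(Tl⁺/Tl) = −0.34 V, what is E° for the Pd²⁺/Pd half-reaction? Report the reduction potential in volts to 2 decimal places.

+0.92 V

In the reaction as written the Pd²⁺/Pd couple is reduced (cathode) and Tl⁺/Tl is oxidized (anode), so E°cell = E°(Pd²⁺/Pd) − E°(Tl⁺/Tl).
E°(Pd²⁺/Pd) = E°cell + E°(anode) = +1.26 + (−0.34) = +0.92 V.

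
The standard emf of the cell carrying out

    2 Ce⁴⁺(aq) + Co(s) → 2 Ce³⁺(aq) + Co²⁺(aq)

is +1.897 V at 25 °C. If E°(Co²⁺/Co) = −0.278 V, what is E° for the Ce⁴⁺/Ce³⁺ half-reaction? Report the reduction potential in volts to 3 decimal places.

+1.619 V

In the reaction as written the Ce⁴⁺/Ce³⁺ couple is reduced (cathode) and Co²⁺/Co is oxidized (anode), so E°cell = E°(Ce⁴⁺/Ce³⁺) − E°(Co²⁺/Co).
E°(Ce⁴⁺/Ce³⁺) = E°cell + E°(anode) = +1.897 + (−0.278) = +1.619 V.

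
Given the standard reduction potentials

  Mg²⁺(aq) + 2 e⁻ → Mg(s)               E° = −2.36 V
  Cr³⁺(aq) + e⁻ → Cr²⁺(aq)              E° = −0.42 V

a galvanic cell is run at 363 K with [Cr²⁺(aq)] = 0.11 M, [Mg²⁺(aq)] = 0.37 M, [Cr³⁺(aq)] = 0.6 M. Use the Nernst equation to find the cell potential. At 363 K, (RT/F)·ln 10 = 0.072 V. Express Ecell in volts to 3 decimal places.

The Cr³⁺/Cr²⁺ couple has the more positive E°, so it is the cathode; Mg²⁺/Mg is the anode.
E°cell = −0.42 − (−2.36) = +1.94 V, with n = 2 electrons transferred.
The balanced reaction is 2 Cr³⁺(aq) + Mg(s) → 2 Cr²⁺(aq) + Mg²⁺(aq), so Q = ([Cr²⁺(aq)]^2·[Mg²⁺(aq)]) / [Cr³⁺(aq)]^2 = 0.0124 and log Q = −1.905.
Applying E = E° − (RT ln10/nF)·log Q gives +1.94 − (0.072/2)(−1.905) = +2.009 V.

+2.009 V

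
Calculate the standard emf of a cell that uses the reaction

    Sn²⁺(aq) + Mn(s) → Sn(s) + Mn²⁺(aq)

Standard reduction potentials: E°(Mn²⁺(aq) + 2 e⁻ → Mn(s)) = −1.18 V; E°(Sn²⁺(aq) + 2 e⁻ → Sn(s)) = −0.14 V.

+1.04 V

In the reaction as written, Sn²⁺(aq) is reduced (cathode) and Mn²⁺(aq) is produced by oxidation at the anode.
E°cell = E°(cathode) − E°(anode) = −0.14 − (−1.18) = +1.04 V.
The positive value indicates the reaction is spontaneous as written.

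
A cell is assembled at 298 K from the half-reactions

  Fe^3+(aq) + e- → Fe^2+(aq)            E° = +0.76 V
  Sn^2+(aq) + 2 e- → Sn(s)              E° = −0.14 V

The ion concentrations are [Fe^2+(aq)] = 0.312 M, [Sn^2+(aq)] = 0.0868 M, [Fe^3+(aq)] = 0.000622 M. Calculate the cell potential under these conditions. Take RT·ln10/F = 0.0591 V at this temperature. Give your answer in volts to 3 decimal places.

+0.772 V

Since E°(Fe³⁺/Fe²⁺) > E°(Sn²⁺/Sn), Fe³⁺/Fe²⁺ serves as the cathode.
The standard potential is +0.76 − (−0.14) = +0.90 V and the balanced reaction transfers n = 2 electrons.
Balancing gives 2 Fe^3+(aq) + Sn(s) → 2 Fe^2+(aq) + Sn^2+(aq); hence Q = ([Fe^2+(aq)]^2·[Sn^2+(aq)]) / [Fe^3+(aq)]^2 = 2.18×10^4 (log Q = 4.339).
By the Nernst equation, E = +0.90 − (0.0591/2)·(4.339) = +0.772 V.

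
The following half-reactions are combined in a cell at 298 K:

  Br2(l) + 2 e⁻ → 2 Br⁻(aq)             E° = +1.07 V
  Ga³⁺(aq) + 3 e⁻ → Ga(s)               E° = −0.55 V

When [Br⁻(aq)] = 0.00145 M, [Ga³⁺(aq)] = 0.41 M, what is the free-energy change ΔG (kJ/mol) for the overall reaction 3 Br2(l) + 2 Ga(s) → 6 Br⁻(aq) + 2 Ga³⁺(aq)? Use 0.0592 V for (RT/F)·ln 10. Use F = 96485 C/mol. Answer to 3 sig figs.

With Br₂/Br⁻ reduced at the cathode, E°cell = +1.07 − (−0.55) = +1.62 V and n = 6.
The reaction quotient is [Br⁻(aq)]^6·[Ga³⁺(aq)]^2 = 1.56×10^−18; by Nernst, E = +1.62 − (0.0592/6)(−17.806) = +1.7957 V.
ΔG = −nFE = −(6)(96485)(+1.7957) J/mol = −1040 kJ/mol.

−1040 kJ/mol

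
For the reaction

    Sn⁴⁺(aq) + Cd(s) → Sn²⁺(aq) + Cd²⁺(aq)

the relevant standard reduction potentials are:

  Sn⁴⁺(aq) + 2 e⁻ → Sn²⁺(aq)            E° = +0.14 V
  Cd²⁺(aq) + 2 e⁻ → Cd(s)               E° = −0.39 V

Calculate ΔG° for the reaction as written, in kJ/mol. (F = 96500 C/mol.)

In the reaction as written Sn⁴⁺(aq) is reduced, so the Sn⁴⁺/Sn²⁺ couple is the cathode and Cd²⁺/Cd is the anode.
E°cell = +0.14 − (−0.39) = +0.53 V; balancing electrons gives n = 2.
ΔG° = −nFE°cell = −(2)(96500)(+0.53) J/mol = −102 kJ/mol.

−102 kJ/mol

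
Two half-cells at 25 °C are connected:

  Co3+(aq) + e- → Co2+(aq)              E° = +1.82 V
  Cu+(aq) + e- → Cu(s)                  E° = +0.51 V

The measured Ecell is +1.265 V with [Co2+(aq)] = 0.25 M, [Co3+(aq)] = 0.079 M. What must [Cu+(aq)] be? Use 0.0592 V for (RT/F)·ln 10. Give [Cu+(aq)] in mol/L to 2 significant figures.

1.8 M

With Co³⁺/Co²⁺ at the cathode and Cu⁺/Cu at the anode, E°cell = +1.82 − (+0.51) = +1.31 V (n = 1).
Rearranging E = E° − (0.0592/n)·log Q gives log Q = 1(+1.31 − (+1.265))/0.0592 = 0.760.
Balancing electrons gives Co3+(aq) + Cu(s) → Co2+(aq) + Cu+(aq); thus Q = ([Co2+(aq)]·[Cu+(aq)]) / [Co3+(aq)].
Solving for the unknown gives log [Cu+(aq)] = 0.260, so [Cu+(aq)] ≈ 1.8 M.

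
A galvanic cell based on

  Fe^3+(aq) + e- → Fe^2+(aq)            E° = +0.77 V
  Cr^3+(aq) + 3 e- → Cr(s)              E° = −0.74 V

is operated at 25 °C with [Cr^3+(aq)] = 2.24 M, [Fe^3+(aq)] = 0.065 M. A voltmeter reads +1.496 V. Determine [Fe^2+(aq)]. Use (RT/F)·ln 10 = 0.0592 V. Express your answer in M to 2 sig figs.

0.086 M

Fe³⁺/Fe²⁺ is the cathode (higher E°); E°cell = +0.77 − (−0.74) = +1.51 V with n = 3.
Rearranging E = E° − (0.0592/n)·log Q gives log Q = 3(+1.51 − (+1.496))/0.0592 = 0.709.
Balancing electrons gives 3 Fe^3+(aq) + Cr(s) → 3 Fe^2+(aq) + Cr^3+(aq); thus Q = ([Fe^2+(aq)]^3·[Cr^3+(aq)]) / [Fe^3+(aq)]^3.
Solving for the unknown gives log [Fe^2+(aq)] = −1.068, so [Fe^2+(aq)] ≈ 0.086 M.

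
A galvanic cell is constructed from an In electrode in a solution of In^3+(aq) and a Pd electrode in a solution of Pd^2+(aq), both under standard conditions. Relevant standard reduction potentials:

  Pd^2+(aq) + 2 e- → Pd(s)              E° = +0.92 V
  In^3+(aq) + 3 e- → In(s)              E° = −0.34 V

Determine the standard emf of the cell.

The Pd²⁺/Pd couple has the higher E°, so Pd ion is reduced (cathode) and In is oxidized (anode).
E°cell = E°(cathode) − E°(anode) = +0.92 − (−0.34) = +1.26 V.

+1.26 V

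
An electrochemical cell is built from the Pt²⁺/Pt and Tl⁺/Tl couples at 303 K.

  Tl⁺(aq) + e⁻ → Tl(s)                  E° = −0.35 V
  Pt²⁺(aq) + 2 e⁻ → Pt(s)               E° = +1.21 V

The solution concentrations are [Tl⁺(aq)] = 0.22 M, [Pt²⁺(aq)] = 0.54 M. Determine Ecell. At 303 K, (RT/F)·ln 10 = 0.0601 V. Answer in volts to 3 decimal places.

Pt²⁺/Pt is reduced (cathode, E° = +1.21 V) and Tl⁺/Tl is oxidized (anode).
The standard potential is +1.21 − (−0.35) = +1.56 V and the balanced reaction transfers n = 2 electrons.
For the overall reaction Pt²⁺(aq) + 2 Tl(s) → Pt(s) + 2 Tl⁺(aq), Q = [Tl⁺(aq)]^2 / [Pt²⁺(aq)] = 0.0896, giving log Q = −1.048.
By the Nernst equation, E = +1.56 − (0.0601/2)·(−1.048) = +1.591 V.

+1.591 V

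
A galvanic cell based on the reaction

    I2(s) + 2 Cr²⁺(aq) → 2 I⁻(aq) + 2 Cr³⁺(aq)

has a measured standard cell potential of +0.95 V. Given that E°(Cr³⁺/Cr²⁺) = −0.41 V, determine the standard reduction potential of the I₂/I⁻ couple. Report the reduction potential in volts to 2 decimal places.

In the reaction as written the I₂/I⁻ couple is reduced (cathode) and Cr³⁺/Cr²⁺ is oxidized (anode), so E°cell = E°(I₂/I⁻) − E°(Cr³⁺/Cr²⁺).
E°(I₂/I⁻) = E°cell + E°(anode) = +0.95 + (−0.41) = +0.54 V.

+0.54 V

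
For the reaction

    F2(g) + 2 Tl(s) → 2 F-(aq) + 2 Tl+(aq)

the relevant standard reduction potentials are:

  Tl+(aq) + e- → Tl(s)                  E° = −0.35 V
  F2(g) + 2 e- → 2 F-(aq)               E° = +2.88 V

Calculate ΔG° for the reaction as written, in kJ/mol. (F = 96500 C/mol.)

In the reaction as written F2(g) is reduced, so the F₂/F⁻ couple is the cathode and Tl⁺/Tl is the anode.
E°cell = +2.88 − (−0.35) = +3.23 V; balancing electrons gives n = 2.
ΔG° = −nFE°cell = −(2)(96500)(+3.23) J/mol = −623 kJ/mol.

−623 kJ/mol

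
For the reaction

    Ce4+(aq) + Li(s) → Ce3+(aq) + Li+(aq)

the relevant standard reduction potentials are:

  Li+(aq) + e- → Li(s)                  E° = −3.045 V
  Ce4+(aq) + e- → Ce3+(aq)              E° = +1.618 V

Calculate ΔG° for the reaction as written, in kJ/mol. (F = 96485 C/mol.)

In the reaction as written Ce4+(aq) is reduced, so the Ce⁴⁺/Ce³⁺ couple is the cathode and Li⁺/Li is the anode.
E°cell = +1.618 − (−3.045) = +4.663 V; balancing electrons gives n = 1.
ΔG° = −nFE°cell = −(1)(96485)(+4.663) J/mol = −450 kJ/mol.

−450 kJ/mol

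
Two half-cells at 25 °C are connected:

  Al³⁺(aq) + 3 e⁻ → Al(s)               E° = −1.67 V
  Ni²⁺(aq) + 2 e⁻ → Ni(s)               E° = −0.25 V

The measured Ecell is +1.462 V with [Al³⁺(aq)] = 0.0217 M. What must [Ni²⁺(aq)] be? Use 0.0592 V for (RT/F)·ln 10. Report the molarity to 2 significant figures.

Ni²⁺/Ni is the cathode (higher E°); E°cell = −0.25 − (−1.67) = +1.42 V with n = 6.
Rearranging E = E° − (0.0592/n)·log Q gives log Q = 6(+1.42 − (+1.462))/0.0592 = −4.257.
For 3 Ni²⁺(aq) + 2 Al(s) → 3 Ni(s) + 2 Al³⁺(aq), the reaction quotient is Q = [Al³⁺(aq)]^2 / [Ni²⁺(aq)]^3.
Substituting the known concentrations and solving, log [Ni²⁺(aq)] = 0.310 and [Ni²⁺(aq)] = 2.0 M.

2.0 M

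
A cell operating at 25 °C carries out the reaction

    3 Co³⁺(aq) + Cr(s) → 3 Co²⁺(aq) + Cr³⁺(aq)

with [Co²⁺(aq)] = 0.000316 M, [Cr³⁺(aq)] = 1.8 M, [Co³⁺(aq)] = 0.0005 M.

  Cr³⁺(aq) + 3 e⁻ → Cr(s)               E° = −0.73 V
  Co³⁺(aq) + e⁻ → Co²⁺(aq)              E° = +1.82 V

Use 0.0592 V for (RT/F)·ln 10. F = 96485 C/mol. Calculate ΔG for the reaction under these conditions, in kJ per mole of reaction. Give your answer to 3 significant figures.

E°cell = +1.82 − (−0.73) = +2.55 V; the balanced reaction transfers n = 3 electrons.
Q = ([Co²⁺(aq)]^3·[Cr³⁺(aq)]) / [Co³⁺(aq)]^3 = 0.454, so log Q = −0.343 and E = +2.55 − (0.0592/3)(−0.343) = +2.5568 V.
ΔG = −nFE = −(3)(96485)(+2.5568) J/mol = −740 kJ/mol.

−740 kJ/mol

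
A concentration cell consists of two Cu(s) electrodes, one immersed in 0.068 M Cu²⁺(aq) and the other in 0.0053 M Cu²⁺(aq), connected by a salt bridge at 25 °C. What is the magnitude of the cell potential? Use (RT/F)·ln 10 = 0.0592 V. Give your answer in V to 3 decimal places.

0.033 V

For a concentration cell E°cell = 0, since both electrodes use the same couple.
The compartment with the higher Cu²⁺(aq) concentration (0.068 M) acts as the cathode; ions are reduced there and produced at the dilute (0.0053 M) anode.
With n = 2, Ecell = −(0.0592/2)·log([dilute]/[conc]) = −(0.0592/2)·log(0.0053/0.068) = +0.033 V.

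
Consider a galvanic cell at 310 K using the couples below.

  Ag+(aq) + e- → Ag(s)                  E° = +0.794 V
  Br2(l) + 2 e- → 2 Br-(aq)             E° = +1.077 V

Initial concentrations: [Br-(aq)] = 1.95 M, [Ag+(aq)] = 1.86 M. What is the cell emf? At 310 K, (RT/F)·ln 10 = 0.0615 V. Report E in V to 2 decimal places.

Since E°(Br₂/Br⁻) > E°(Ag⁺/Ag), Br₂/Br⁻ serves as the cathode.
E°cell = E°cat − E°an = +1.077 − (+0.794) = +0.283 V; n = 2.
Balancing gives Br2(l) + 2 Ag(s) → 2 Br-(aq) + 2 Ag+(aq); hence Q = [Br-(aq)]^2·[Ag+(aq)]^2 = 13.2 (log Q = 1.119).
E = E° − (0.0615/n)·log Q = +0.283 − (0.0615/2)(1.119) = +0.25 V.

+0.25 V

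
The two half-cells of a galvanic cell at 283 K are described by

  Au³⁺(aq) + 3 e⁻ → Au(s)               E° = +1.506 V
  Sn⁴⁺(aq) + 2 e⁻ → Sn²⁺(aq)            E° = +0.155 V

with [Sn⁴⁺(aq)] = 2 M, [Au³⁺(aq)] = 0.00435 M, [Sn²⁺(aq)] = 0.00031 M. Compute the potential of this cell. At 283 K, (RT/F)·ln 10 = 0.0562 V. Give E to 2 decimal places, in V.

+1.20 V

The Au³⁺/Au couple has the more positive E°, so it is the cathode; Sn⁴⁺/Sn²⁺ is the anode.
E°cell = +1.506 − (+0.155) = +1.351 V, with n = 6 electrons transferred.
The balanced reaction is 2 Au³⁺(aq) + 3 Sn²⁺(aq) → 2 Au(s) + 3 Sn⁴⁺(aq), so Q = [Sn⁴⁺(aq)]^3 / ([Au³⁺(aq)]^2·[Sn²⁺(aq)]^3) = 1.42×10^16 and log Q = 16.152.
E = E° − (0.0562/n)·log Q = +1.351 − (0.0562/6)(16.152) = +1.20 V.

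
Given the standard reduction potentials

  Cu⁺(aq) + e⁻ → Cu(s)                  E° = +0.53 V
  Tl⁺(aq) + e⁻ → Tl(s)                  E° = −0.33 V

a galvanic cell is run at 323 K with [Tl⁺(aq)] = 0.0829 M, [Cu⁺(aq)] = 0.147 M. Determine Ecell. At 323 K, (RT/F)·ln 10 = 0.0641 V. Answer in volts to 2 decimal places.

+0.88 V

Since E°(Cu⁺/Cu) > E°(Tl⁺/Tl), Cu⁺/Cu serves as the cathode.
E°cell = E°cat − E°an = +0.53 − (−0.33) = +0.86 V; n = 1.
For the overall reaction Cu⁺(aq) + Tl(s) → Cu(s) + Tl⁺(aq), Q = [Tl⁺(aq)] / [Cu⁺(aq)] = 0.564, giving log Q = −0.249.
By the Nernst equation, E = +0.86 − (0.0641/1)·(−0.249) = +0.88 V.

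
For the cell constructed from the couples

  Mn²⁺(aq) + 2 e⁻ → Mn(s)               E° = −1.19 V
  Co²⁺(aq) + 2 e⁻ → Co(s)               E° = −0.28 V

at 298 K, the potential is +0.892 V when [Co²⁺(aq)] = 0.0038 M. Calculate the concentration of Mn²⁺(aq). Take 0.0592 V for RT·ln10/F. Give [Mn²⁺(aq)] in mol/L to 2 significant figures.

With Co²⁺/Co at the cathode and Mn²⁺/Mn at the anode, E°cell = −0.28 − (−1.19) = +0.91 V (n = 2).
From the Nernst equation, log Q = n(E° − E)/0.0592 = 2·(+0.91 − (+0.892))/0.0592 = 0.608.
The balanced reaction is Co²⁺(aq) + Mn(s) → Co(s) + Mn²⁺(aq), so Q = [Mn²⁺(aq)] / [Co²⁺(aq)].
Substituting the known concentrations and solving, log [Mn²⁺(aq)] = −1.812 and [Mn²⁺(aq)] = 0.015 M.

0.015 M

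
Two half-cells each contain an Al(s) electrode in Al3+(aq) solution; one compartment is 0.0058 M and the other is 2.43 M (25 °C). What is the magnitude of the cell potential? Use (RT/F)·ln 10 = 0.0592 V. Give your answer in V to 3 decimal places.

0.052 V

For a concentration cell E°cell = 0, since both electrodes use the same couple.
The compartment with the higher Al3+(aq) concentration (2.43 M) acts as the cathode; ions are reduced there and produced at the dilute (0.0058 M) anode.
With n = 3, Ecell = −(0.0592/3)·log([dilute]/[conc]) = −(0.0592/3)·log(0.0058/2.43) = +0.052 V.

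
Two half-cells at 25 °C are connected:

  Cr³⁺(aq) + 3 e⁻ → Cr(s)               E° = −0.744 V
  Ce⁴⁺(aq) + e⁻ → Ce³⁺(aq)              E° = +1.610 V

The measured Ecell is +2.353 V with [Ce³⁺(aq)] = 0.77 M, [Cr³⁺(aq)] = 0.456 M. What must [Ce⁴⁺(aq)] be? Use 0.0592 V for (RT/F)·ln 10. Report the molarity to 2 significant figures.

The Ce⁴⁺/Ce³⁺ couple has the larger reduction potential, so it is the cathode: E°cell = +1.610 − (−0.744) = +2.354 V and n = 3.
Since E = E° − (0.0592/n)·log Q, log Q = n(E° − E)/0.0592 = 0.051.
For 3 Ce⁴⁺(aq) + Cr(s) → 3 Ce³⁺(aq) + Cr³⁺(aq), the reaction quotient is Q = ([Ce³⁺(aq)]^3·[Cr³⁺(aq)]) / [Ce⁴⁺(aq)]^3.
Substituting the known concentrations and solving, log [Ce⁴⁺(aq)] = −0.244 and [Ce⁴⁺(aq)] = 0.57 M.

0.57 M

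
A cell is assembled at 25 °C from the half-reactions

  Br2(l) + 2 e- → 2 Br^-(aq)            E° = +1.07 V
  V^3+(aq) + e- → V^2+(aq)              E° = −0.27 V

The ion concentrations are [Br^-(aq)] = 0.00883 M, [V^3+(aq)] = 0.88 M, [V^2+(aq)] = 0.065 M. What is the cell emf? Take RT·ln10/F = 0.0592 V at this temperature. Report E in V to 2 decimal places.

Since E°(Br₂/Br⁻) > E°(V³⁺/V²⁺), Br₂/Br⁻ serves as the cathode.
E°cell = E°cat − E°an = +1.07 − (−0.27) = +1.34 V; n = 2.
Balancing gives Br2(l) + 2 V^2+(aq) → 2 Br^-(aq) + 2 V^3+(aq); hence Q = ([Br^-(aq)]^2·[V^3+(aq)]^2) / [V^2+(aq)]^2 = 0.0143 (log Q = −1.845).
E = E° − (0.0592/n)·log Q = +1.34 − (0.0592/2)(−1.845) = +1.39 V.

+1.39 V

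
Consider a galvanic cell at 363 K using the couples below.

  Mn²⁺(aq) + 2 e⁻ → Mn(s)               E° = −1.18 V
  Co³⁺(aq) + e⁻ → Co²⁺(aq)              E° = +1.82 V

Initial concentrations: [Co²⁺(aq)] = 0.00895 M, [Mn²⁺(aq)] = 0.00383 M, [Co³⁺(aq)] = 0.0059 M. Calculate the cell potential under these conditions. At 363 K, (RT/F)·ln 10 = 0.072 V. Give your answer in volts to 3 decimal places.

Since E°(Co³⁺/Co²⁺) > E°(Mn²⁺/Mn), Co³⁺/Co²⁺ serves as the cathode.
E°cell = E°cat − E°an = +1.82 − (−1.18) = +3.00 V; n = 2.
Balancing gives 2 Co³⁺(aq) + Mn(s) → 2 Co²⁺(aq) + Mn²⁺(aq); hence Q = ([Co²⁺(aq)]^2·[Mn²⁺(aq)]) / [Co³⁺(aq)]^2 = 0.00881 (log Q = −2.055).
E = E° − (0.072/n)·log Q = +3.00 − (0.072/2)(−2.055) = +3.074 V.

+3.074 V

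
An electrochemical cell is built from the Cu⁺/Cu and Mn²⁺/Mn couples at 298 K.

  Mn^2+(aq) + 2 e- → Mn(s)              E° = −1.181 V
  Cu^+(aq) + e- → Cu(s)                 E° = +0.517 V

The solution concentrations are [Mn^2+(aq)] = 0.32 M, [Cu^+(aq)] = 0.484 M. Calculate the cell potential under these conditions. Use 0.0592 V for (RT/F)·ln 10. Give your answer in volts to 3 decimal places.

The Cu⁺/Cu couple has the more positive E°, so it is the cathode; Mn²⁺/Mn is the anode.
The standard potential is +0.517 − (−1.181) = +1.698 V and the balanced reaction transfers n = 2 electrons.
The balanced reaction is 2 Cu^+(aq) + Mn(s) → 2 Cu(s) + Mn^2+(aq), so Q = [Mn^2+(aq)] / [Cu^+(aq)]^2 = 1.37 and log Q = 0.135.
By the Nernst equation, E = +1.698 − (0.0592/2)·(0.135) = +1.694 V.

+1.694 V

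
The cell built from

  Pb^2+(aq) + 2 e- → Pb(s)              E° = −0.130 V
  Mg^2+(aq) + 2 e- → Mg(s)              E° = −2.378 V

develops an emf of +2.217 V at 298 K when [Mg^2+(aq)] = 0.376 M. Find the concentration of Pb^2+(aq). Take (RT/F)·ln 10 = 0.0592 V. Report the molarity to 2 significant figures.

Pb²⁺/Pb is the cathode (higher E°); E°cell = −0.130 − (−2.378) = +2.248 V with n = 2.
Since E = E° − (0.0592/n)·log Q, log Q = n(E° − E)/0.0592 = 1.047.
Balancing electrons gives Pb^2+(aq) + Mg(s) → Pb(s) + Mg^2+(aq); thus Q = [Mg^2+(aq)] / [Pb^2+(aq)].
Solving for the unknown gives log [Pb^2+(aq)] = −1.472, so [Pb^2+(aq)] ≈ 0.034 M.

0.034 M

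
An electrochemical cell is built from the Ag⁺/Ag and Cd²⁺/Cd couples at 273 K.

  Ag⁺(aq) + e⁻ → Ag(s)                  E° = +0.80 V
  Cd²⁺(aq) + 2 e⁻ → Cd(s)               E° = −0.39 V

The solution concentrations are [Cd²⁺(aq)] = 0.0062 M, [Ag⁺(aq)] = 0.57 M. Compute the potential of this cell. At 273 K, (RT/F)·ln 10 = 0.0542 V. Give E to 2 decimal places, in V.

+1.24 V

Ag⁺/Ag is reduced (cathode, E° = +0.80 V) and Cd²⁺/Cd is oxidized (anode).
E°cell = +0.80 − (−0.39) = +1.19 V, with n = 2 electrons transferred.
Balancing gives 2 Ag⁺(aq) + Cd(s) → 2 Ag(s) + Cd²⁺(aq); hence Q = [Cd²⁺(aq)] / [Ag⁺(aq)]^2 = 0.0191 (log Q = −1.719).
Applying E = E° − (RT ln10/nF)·log Q gives +1.19 − (0.0542/2)(−1.719) = +1.24 V.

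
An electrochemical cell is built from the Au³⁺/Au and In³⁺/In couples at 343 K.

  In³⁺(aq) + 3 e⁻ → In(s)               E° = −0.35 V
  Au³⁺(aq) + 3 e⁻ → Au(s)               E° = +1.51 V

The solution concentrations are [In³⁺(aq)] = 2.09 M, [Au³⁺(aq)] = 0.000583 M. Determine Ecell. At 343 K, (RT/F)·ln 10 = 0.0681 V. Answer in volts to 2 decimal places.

Au³⁺/Au is reduced (cathode, E° = +1.51 V) and In³⁺/In is oxidized (anode).
E°cell = +1.51 − (−0.35) = +1.86 V, with n = 3 electrons transferred.
For the overall reaction Au³⁺(aq) + In(s) → Au(s) + In³⁺(aq), Q = [In³⁺(aq)] / [Au³⁺(aq)] = 3.58×10^3, giving log Q = 3.554.
By the Nernst equation, E = +1.86 − (0.0681/3)·(3.554) = +1.78 V.

+1.78 V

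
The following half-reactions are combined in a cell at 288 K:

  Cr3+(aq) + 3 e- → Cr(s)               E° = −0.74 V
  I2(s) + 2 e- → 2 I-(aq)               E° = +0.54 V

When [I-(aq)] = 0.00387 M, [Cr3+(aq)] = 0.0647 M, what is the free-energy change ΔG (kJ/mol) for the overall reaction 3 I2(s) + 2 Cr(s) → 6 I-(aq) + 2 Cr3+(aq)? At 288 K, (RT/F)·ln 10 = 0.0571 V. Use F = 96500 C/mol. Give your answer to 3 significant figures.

E°cell = +0.54 − (−0.74) = +1.28 V; the balanced reaction transfers n = 6 electrons.
Q = [I-(aq)]^6·[Cr3+(aq)]^2 = 1.41×10^−17, so log Q = −16.852 and E = +1.28 − (0.0571/6)(−16.852) = +1.4404 V.
Then ΔG = −nFE = −6 × 96500 × +1.4404 J/mol = −834 kJ/mol.

−834 kJ/mol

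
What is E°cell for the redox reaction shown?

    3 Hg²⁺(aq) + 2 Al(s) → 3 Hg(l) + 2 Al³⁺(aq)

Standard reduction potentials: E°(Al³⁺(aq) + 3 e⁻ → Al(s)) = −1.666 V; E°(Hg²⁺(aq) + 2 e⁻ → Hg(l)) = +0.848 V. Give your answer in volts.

In the reaction as written, Hg²⁺(aq) is reduced (cathode) and Al³⁺(aq) is produced by oxidation at the anode.
E°cell = E°(cathode) − E°(anode) = +0.848 − (−1.666) = +2.514 V.

+2.514 V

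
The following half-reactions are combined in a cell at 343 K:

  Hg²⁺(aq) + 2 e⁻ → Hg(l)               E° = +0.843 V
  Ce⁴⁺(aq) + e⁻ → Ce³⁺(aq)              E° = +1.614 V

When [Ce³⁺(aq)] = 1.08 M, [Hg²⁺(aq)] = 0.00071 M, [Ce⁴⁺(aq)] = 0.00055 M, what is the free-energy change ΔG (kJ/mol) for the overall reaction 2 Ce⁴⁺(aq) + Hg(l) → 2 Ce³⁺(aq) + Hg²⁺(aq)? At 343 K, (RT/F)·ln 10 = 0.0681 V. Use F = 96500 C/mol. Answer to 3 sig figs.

E°cell = +1.614 − (+0.843) = +0.771 V; the balanced reaction transfers n = 2 electrons.
Q = ([Ce³⁺(aq)]^2·[Hg²⁺(aq)]) / [Ce⁴⁺(aq)]^2 = 2.74×10^3, so log Q = 3.437 and E = +0.771 − (0.0681/2)(3.437) = +0.6540 V.
Then ΔG = −nFE = −2 × 96500 × +0.6540 J/mol = −126 kJ/mol.

−126 kJ/mol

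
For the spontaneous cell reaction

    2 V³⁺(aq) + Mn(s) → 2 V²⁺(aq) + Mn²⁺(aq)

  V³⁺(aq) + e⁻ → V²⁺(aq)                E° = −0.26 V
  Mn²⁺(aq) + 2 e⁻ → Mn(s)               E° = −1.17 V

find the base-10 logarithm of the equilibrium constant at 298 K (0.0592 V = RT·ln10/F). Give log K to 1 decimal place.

The V³⁺/V²⁺ couple is reduced (cathode); E°cell = −0.26 − (−1.17) = +0.91 V with n = 2.
At equilibrium E = 0, so log K = nE°cell / 0.0592 = (2)(+0.91) / 0.0592 = 30.7.

log K = 30.7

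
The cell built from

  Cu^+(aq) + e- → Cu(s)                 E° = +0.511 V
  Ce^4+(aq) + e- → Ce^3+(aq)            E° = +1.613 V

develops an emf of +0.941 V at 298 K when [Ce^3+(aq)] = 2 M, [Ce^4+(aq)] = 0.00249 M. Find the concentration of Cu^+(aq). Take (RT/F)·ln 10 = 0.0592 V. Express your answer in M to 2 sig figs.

0.65 M

With Ce⁴⁺/Ce³⁺ at the cathode and Cu⁺/Cu at the anode, E°cell = +1.613 − (+0.511) = +1.102 V (n = 1).
Since E = E° − (0.0592/n)·log Q, log Q = n(E° − E)/0.0592 = 2.720.
For Ce^4+(aq) + Cu(s) → Ce^3+(aq) + Cu^+(aq), the reaction quotient is Q = ([Ce^3+(aq)]·[Cu^+(aq)]) / [Ce^4+(aq)].
Solving for the unknown gives log [Cu^+(aq)] = −0.185, so [Cu^+(aq)] ≈ 0.65 M.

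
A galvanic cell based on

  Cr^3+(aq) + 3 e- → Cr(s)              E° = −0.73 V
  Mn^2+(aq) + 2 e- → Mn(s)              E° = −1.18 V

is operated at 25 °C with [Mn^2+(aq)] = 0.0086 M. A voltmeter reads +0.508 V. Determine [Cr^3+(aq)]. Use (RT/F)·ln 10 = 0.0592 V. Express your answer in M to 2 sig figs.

0.69 M

Cr³⁺/Cr is the cathode (higher E°); E°cell = −0.73 − (−1.18) = +0.45 V with n = 6.
From the Nernst equation, log Q = n(E° − E)/0.0592 = 6·(+0.45 − (+0.508))/0.0592 = −5.878.
The balanced reaction is 2 Cr^3+(aq) + 3 Mn(s) → 2 Cr(s) + 3 Mn^2+(aq), so Q = [Mn^2+(aq)]^3 / [Cr^3+(aq)]^2.
Substituting the known concentrations and solving, log [Cr^3+(aq)] = −0.159 and [Cr^3+(aq)] = 0.69 M.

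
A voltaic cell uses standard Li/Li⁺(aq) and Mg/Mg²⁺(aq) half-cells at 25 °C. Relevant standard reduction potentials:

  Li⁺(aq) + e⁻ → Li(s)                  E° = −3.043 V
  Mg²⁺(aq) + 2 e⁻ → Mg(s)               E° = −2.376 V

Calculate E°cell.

Of the two couples in this cell, the one with the more positive reduction potential is reduced at the cathode: here that is Mg²⁺/Mg (−2.376 V); Li⁺/Li (−3.043 V) is the anode.
E°cell = E°(cathode) − E°(anode) = −2.376 − (−3.043) = +0.667 V.

+0.667 V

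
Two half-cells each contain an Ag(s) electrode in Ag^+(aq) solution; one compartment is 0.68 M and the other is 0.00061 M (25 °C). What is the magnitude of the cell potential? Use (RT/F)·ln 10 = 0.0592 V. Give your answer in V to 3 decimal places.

For a concentration cell E°cell = 0, since both electrodes use the same couple.
The compartment with the higher Ag^+(aq) concentration (0.68 M) acts as the cathode; ions are reduced there and produced at the dilute (0.00061 M) anode.
With n = 1, Ecell = −(0.0592/1)·log([dilute]/[conc]) = −(0.0592/1)·log(0.00061/0.68) = +0.180 V.

0.180 V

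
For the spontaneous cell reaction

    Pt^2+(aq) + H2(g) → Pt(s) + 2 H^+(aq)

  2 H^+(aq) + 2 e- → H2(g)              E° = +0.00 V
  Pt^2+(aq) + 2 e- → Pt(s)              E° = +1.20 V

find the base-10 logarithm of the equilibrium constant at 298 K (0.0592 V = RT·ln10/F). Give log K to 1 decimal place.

The Pt²⁺/Pt couple is reduced (cathode); E°cell = +1.20 − (+0.00) = +1.20 V with n = 2.
At equilibrium E = 0, so log K = nE°cell / 0.0592 = (2)(+1.20) / 0.0592 = 40.5.

log K = 40.5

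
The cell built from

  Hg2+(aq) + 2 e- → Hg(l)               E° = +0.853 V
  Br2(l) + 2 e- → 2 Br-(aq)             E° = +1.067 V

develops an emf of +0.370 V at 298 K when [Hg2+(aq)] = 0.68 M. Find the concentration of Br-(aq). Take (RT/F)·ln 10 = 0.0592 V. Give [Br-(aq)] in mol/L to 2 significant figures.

0.0028 M

With Br₂/Br⁻ at the cathode and Hg²⁺/Hg at the anode, E°cell = +1.067 − (+0.853) = +0.214 V (n = 2).
Rearranging E = E° − (0.0592/n)·log Q gives log Q = 2(+0.214 − (+0.370))/0.0592 = −5.270.
Balancing electrons gives Br2(l) + Hg(l) → 2 Br-(aq) + Hg2+(aq); thus Q = [Br-(aq)]^2·[Hg2+(aq)].
Solving for the unknown gives log [Br-(aq)] = −2.551, so [Br-(aq)] ≈ 0.0028 M.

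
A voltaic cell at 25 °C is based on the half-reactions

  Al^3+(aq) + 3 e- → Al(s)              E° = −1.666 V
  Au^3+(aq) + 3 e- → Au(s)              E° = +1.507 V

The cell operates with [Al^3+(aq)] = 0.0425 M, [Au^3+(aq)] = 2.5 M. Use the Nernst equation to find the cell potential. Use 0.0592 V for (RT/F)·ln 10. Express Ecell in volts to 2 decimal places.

+3.21 V

Au³⁺/Au is reduced (cathode, E° = +1.507 V) and Al³⁺/Al is oxidized (anode).
E°cell = E°cat − E°an = +1.507 − (−1.666) = +3.173 V; n = 3.
For the overall reaction Au^3+(aq) + Al(s) → Au(s) + Al^3+(aq), Q = [Al^3+(aq)] / [Au^3+(aq)] = 0.017, giving log Q = −1.770.
E = E° − (0.0592/n)·log Q = +3.173 − (0.0592/3)(−1.770) = +3.21 V.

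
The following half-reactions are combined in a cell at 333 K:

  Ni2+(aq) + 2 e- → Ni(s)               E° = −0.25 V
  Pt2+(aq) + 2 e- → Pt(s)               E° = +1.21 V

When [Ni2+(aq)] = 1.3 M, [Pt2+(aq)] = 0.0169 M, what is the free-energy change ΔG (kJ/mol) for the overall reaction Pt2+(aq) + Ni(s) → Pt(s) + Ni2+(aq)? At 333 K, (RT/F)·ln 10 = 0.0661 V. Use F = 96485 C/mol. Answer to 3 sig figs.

−270 kJ/mol

E°cell = +1.21 − (−0.25) = +1.46 V; the balanced reaction transfers n = 2 electrons.
The reaction quotient is [Ni2+(aq)] / [Pt2+(aq)] = 76.9; by Nernst, E = +1.46 − (0.0661/2)(1.886) = +1.3977 V.
ΔG = −nFE = −(2)(96485)(+1.3977) J/mol = −270 kJ/mol.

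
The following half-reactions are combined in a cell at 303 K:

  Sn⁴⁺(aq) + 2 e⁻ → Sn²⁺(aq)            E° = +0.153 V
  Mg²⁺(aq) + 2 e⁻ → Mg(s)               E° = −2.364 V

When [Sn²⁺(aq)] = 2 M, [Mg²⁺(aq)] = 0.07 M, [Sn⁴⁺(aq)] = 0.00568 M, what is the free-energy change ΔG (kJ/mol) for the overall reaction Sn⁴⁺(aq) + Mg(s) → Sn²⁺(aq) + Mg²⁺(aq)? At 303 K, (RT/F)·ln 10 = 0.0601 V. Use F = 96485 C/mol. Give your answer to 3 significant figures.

With Sn⁴⁺/Sn²⁺ reduced at the cathode, E°cell = +0.153 − (−2.364) = +2.517 V and n = 2.
Here Q = ([Sn²⁺(aq)]·[Mg²⁺(aq)]) / [Sn⁴⁺(aq)] = 24.6 (log Q = 1.392), giving E = +2.517 − (0.0601/2)·(1.392) = +2.4752 V.
Then ΔG = −nFE = −2 × 96485 × +2.4752 J/mol = −478 kJ/mol.

−478 kJ/mol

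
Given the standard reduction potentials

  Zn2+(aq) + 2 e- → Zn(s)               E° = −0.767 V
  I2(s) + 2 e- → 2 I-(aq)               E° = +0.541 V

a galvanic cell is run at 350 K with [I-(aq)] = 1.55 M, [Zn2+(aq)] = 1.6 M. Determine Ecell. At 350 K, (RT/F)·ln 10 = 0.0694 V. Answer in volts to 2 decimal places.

I₂/I⁻ is reduced (cathode, E° = +0.541 V) and Zn²⁺/Zn is oxidized (anode).
E°cell = E°cat − E°an = +0.541 − (−0.767) = +1.308 V; n = 2.
For the overall reaction I2(s) + Zn(s) → 2 I-(aq) + Zn2+(aq), Q = [I-(aq)]^2·[Zn2+(aq)] = 3.84, giving log Q = 0.585.
E = E° − (0.0694/n)·log Q = +1.308 − (0.0694/2)(0.585) = +1.29 V.

+1.29 V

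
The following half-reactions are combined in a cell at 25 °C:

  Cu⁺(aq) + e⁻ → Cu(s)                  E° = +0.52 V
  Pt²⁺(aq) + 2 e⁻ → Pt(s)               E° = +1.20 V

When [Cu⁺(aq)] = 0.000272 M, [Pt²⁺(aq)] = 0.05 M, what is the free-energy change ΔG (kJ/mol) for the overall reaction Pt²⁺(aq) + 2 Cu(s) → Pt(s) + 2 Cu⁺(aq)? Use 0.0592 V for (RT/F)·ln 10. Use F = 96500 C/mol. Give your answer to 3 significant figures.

−165 kJ/mol

With Pt²⁺/Pt reduced at the cathode, E°cell = +1.20 − (+0.52) = +0.68 V and n = 2.
The reaction quotient is [Cu⁺(aq)]^2 / [Pt²⁺(aq)] = 1.48×10^−6; by Nernst, E = +0.68 − (0.0592/2)(−5.830) = +0.8526 V.
Finally ΔG = −nFE = −(2)(96500 C/mol)(+0.8526 V) = −165 kJ/mol.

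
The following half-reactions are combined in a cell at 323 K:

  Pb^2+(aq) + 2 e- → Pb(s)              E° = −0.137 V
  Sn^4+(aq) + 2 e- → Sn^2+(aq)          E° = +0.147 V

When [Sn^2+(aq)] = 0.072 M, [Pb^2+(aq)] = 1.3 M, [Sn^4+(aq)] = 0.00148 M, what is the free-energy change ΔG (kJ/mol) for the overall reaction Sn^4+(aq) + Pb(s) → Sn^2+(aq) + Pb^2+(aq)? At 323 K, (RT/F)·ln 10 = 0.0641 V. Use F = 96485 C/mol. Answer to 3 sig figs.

E°cell = +0.147 − (−0.137) = +0.284 V; the balanced reaction transfers n = 2 electrons.
Here Q = ([Sn^2+(aq)]·[Pb^2+(aq)]) / [Sn^4+(aq)] = 63.2 (log Q = 1.801), giving E = +0.284 − (0.0641/2)·(1.801) = +0.2263 V.
Then ΔG = −nFE = −2 × 96485 × +0.2263 J/mol = −43.7 kJ/mol.

−43.7 kJ/mol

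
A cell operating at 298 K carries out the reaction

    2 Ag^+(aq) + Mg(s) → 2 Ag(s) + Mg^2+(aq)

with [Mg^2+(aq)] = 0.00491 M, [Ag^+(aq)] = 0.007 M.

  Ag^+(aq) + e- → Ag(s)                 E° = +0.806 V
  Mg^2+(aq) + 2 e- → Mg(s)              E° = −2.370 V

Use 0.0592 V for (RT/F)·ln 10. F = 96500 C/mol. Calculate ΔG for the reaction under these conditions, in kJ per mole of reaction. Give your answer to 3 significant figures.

−602 kJ/mol

E°cell = +0.806 − (−2.370) = +3.176 V; the balanced reaction transfers n = 2 electrons.
Here Q = [Mg^2+(aq)] / [Ag^+(aq)]^2 = 100 (log Q = 2.001), giving E = +3.176 − (0.0592/2)·(2.001) = +3.1168 V.
Then ΔG = −nFE = −2 × 96500 × +3.1168 J/mol = −602 kJ/mol.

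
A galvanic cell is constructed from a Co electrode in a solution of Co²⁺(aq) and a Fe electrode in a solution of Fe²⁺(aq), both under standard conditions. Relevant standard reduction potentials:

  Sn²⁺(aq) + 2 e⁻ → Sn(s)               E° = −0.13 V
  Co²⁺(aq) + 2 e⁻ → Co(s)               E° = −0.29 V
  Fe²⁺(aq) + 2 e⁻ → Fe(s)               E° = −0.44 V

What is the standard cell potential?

Of the two couples in this cell, the one with the more positive reduction potential is reduced at the cathode: here that is Co²⁺/Co (−0.29 V); Fe²⁺/Fe (−0.44 V) is the anode.
E°cell = E°(cathode) − E°(anode) = −0.29 − (−0.44) = +0.15 V.

+0.15 V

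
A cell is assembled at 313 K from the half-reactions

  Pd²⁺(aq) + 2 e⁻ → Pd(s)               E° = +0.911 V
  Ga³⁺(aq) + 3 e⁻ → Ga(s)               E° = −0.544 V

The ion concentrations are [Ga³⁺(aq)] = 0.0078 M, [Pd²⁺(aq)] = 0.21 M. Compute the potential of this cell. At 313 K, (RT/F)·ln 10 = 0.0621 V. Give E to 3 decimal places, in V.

+1.478 V

Pd²⁺/Pd is reduced (cathode, E° = +0.911 V) and Ga³⁺/Ga is oxidized (anode).
E°cell = E°cat − E°an = +0.911 − (−0.544) = +1.455 V; n = 6.
The balanced reaction is 3 Pd²⁺(aq) + 2 Ga(s) → 3 Pd(s) + 2 Ga³⁺(aq), so Q = [Ga³⁺(aq)]^2 / [Pd²⁺(aq)]^3 = 0.00657 and log Q = −2.182.
By the Nernst equation, E = +1.455 − (0.0621/6)·(−2.182) = +1.478 V.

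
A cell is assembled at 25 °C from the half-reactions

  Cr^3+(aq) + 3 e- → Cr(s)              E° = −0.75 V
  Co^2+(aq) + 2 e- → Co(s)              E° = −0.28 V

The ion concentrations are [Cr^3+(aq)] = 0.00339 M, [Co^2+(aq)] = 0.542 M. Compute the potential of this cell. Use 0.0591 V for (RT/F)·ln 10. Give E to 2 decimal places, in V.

The Co²⁺/Co couple has the more positive E°, so it is the cathode; Cr³⁺/Cr is the anode.
The standard potential is −0.28 − (−0.75) = +0.47 V and the balanced reaction transfers n = 6 electrons.
The balanced reaction is 3 Co^2+(aq) + 2 Cr(s) → 3 Co(s) + 2 Cr^3+(aq), so Q = [Cr^3+(aq)]^2 / [Co^2+(aq)]^3 = 7.22×10^−5 and log Q = −4.142.
E = E° − (0.0591/n)·log Q = +0.47 − (0.0591/6)(−4.142) = +0.51 V.

+0.51 V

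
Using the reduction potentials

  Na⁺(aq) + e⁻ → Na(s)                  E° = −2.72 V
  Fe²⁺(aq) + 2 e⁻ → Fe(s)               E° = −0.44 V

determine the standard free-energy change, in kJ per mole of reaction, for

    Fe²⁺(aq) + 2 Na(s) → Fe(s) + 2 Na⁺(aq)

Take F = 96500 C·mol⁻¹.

−440 kJ/mol

In the reaction as written Fe²⁺(aq) is reduced, so the Fe²⁺/Fe couple is the cathode and Na⁺/Na is the anode.
E°cell = −0.44 − (−2.72) = +2.28 V; balancing electrons gives n = 2.
ΔG° = −nFE°cell = −(2)(96500)(+2.28) J/mol = −440 kJ/mol.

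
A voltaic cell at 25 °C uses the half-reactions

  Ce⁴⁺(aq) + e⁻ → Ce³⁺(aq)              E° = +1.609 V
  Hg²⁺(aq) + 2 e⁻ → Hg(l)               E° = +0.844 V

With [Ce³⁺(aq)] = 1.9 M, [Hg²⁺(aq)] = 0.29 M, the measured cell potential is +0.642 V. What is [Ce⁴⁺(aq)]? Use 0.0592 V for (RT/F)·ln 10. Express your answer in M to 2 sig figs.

Ce⁴⁺/Ce³⁺ is the cathode (higher E°); E°cell = +1.609 − (+0.844) = +0.765 V with n = 2.
Rearranging E = E° − (0.0592/n)·log Q gives log Q = 2(+0.765 − (+0.642))/0.0592 = 4.155.
The balanced reaction is 2 Ce⁴⁺(aq) + Hg(l) → 2 Ce³⁺(aq) + Hg²⁺(aq), so Q = ([Ce³⁺(aq)]^2·[Hg²⁺(aq)]) / [Ce⁴⁺(aq)]^2.
Substituting the known concentrations and solving, log [Ce⁴⁺(aq)] = −2.068 and [Ce⁴⁺(aq)] = 0.0086 M.

0.0086 M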